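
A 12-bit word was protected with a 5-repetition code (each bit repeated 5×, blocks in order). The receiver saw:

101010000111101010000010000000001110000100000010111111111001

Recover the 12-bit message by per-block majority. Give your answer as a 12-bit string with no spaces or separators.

Block 1 (10101): 3 ones → 1
Block 2 (00001): 1 one → 0
Block 3 (11101): 4 ones → 1
Block 4 (01000): 1 one → 0
Block 5 (00100): 1 one → 0
Block 6 (00000): 0 ones → 0
Block 7 (00111): 3 ones → 1
Block 8 (00001): 1 one → 0
Block 9 (00000): 0 ones → 0
Block 10 (01011): 3 ones → 1
Block 11 (11111): 5 ones → 1
Block 12 (11001): 3 ones → 1

101000100111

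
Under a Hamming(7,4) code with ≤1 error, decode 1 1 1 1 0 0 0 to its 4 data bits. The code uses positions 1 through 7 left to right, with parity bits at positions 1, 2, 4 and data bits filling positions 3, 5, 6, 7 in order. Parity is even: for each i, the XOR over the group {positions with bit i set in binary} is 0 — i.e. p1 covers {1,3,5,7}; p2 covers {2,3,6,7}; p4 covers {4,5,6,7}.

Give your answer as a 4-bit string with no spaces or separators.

1000

s1 (pos 1,3,5,7): 1⊕1⊕0⊕0 = 0
s2 (pos 2,3,6,7): 1⊕1⊕0⊕0 = 0
s4 (pos 4,5,6,7): 1⊕0⊕0⊕0 = 1
Syndrome s4…s1 = 100 → error at position 4.
Flip position 4: 1111000 → 1110000
Read data bits from positions 3,5,6,7: 1000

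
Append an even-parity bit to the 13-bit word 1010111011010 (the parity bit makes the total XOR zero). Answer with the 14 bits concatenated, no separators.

10101110110100

XOR of the 13 data bits: 1⊕0⊕1⊕0⊕1⊕1⊕1⊕0⊕1⊕1⊕0⊕1⊕0 = 0
Parity bit = 0 (so all 14 bits XOR to 0).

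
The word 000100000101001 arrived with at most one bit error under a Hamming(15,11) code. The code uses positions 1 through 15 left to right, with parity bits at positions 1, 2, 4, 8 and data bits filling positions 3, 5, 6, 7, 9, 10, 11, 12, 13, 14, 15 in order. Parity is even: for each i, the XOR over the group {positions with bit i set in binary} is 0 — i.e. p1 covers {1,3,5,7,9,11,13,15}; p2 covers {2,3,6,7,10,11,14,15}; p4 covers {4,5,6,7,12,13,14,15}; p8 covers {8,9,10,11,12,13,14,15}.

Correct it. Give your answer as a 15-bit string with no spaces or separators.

000100000101101

s1 (pos 1,3,5,7,9,11,13,15): 0⊕0⊕0⊕0⊕0⊕0⊕0⊕1 = 1
s2 (pos 2,3,6,7,10,11,14,15): 0⊕0⊕0⊕0⊕1⊕0⊕0⊕1 = 0
s4 (pos 4,5,6,7,12,13,14,15): 1⊕0⊕0⊕0⊕1⊕0⊕0⊕1 = 1
s8 (pos 8,9,10,11,12,13,14,15): 0⊕0⊕1⊕0⊕1⊕0⊕0⊕1 = 1
Syndrome s8…s1 = 1101 → error at position 13.
Flip position 13: 000100000101001 → 000100000101101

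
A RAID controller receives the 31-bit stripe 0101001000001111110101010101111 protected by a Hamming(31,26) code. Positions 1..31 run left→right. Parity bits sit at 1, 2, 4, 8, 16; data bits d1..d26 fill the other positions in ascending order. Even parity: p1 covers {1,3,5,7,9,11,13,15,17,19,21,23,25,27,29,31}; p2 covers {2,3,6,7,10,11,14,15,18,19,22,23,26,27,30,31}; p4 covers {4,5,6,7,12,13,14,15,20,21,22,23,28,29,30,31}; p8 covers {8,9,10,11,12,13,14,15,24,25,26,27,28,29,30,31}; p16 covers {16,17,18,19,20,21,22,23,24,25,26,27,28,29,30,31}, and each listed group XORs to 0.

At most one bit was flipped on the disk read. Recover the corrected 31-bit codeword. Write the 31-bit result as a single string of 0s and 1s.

s1 (pos 1,3,5,7,9,11,13,15,17,19,21,23,25,27,29,31): 0⊕0⊕0⊕1⊕0⊕0⊕1⊕1⊕1⊕0⊕0⊕0⊕0⊕0⊕1⊕1 = 0
s2 (pos 2,3,6,7,10,11,14,15,18,19,22,23,26,27,30,31): 1⊕0⊕0⊕1⊕0⊕0⊕1⊕1⊕1⊕0⊕1⊕0⊕1⊕0⊕1⊕1 = 1
s4 (pos 4,5,6,7,12,13,14,15,20,21,22,23,28,29,30,31): 1⊕0⊕0⊕1⊕0⊕1⊕1⊕1⊕1⊕0⊕1⊕0⊕1⊕1⊕1⊕1 = 1
s8 (pos 8,9,10,11,12,13,14,15,24,25,26,27,28,29,30,31): 0⊕0⊕0⊕0⊕0⊕1⊕1⊕1⊕1⊕0⊕1⊕0⊕1⊕1⊕1⊕1 = 1
s16 (pos 16,17,18,19,20,21,22,23,24,25,26,27,28,29,30,31): 1⊕1⊕1⊕0⊕1⊕0⊕1⊕0⊕1⊕0⊕1⊕0⊕1⊕1⊕1⊕1 = 1
Syndrome s16…s1 = 11110 → error at position 30.
Flip position 30: 0101001000001111110101010101111 → 0101001000001111110101010101101

0101001000001111110101010101101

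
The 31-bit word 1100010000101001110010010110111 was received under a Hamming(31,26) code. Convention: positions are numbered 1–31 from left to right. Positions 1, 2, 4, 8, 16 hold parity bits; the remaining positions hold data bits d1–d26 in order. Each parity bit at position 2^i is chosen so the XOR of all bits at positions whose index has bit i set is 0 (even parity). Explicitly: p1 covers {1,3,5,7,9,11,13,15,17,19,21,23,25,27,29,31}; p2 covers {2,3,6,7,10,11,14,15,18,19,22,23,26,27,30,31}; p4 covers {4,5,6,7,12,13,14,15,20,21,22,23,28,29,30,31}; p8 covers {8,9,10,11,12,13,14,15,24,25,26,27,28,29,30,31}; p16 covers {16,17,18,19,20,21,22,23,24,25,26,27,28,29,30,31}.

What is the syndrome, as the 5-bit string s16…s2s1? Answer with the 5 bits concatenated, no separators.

00000

s1 (pos 1,3,5,7,9,11,13,15,17,19,21,23,25,27,29,31): 1⊕0⊕0⊕0⊕0⊕1⊕1⊕0⊕1⊕0⊕1⊕0⊕0⊕1⊕1⊕1 = 0
s2 (pos 2,3,6,7,10,11,14,15,18,19,22,23,26,27,30,31): 1⊕0⊕1⊕0⊕0⊕1⊕0⊕0⊕1⊕0⊕0⊕0⊕1⊕1⊕1⊕1 = 0
s4 (pos 4,5,6,7,12,13,14,15,20,21,22,23,28,29,30,31): 0⊕0⊕1⊕0⊕0⊕1⊕0⊕0⊕0⊕1⊕0⊕0⊕0⊕1⊕1⊕1 = 0
s8 (pos 8,9,10,11,12,13,14,15,24,25,26,27,28,29,30,31): 0⊕0⊕0⊕1⊕0⊕1⊕0⊕0⊕1⊕0⊕1⊕1⊕0⊕1⊕1⊕1 = 0
s16 (pos 16,17,18,19,20,21,22,23,24,25,26,27,28,29,30,31): 1⊕1⊕1⊕0⊕0⊕1⊕0⊕0⊕1⊕0⊕1⊕1⊕0⊕1⊕1⊕1 = 0
Syndrome s16…s1 = 00000 → no error.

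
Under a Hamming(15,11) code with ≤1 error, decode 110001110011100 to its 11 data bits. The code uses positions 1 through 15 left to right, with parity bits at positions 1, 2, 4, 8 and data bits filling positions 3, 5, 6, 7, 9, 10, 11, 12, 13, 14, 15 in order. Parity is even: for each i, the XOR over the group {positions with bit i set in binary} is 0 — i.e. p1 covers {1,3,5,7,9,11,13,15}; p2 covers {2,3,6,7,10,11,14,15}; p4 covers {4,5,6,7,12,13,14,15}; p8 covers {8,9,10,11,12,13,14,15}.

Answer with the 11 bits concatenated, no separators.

s1 (pos 1,3,5,7,9,11,13,15): 1⊕0⊕0⊕1⊕0⊕1⊕1⊕0 = 0
s2 (pos 2,3,6,7,10,11,14,15): 1⊕0⊕1⊕1⊕0⊕1⊕0⊕0 = 0
s4 (pos 4,5,6,7,12,13,14,15): 0⊕0⊕1⊕1⊕1⊕1⊕0⊕0 = 0
s8 (pos 8,9,10,11,12,13,14,15): 1⊕0⊕0⊕1⊕1⊕1⊕0⊕0 = 0
Syndrome s8…s1 = 0000 → no error.
Read data bits from positions 3,5,6,7,9,10,11,12,13,14,15: 00110011100

00110011100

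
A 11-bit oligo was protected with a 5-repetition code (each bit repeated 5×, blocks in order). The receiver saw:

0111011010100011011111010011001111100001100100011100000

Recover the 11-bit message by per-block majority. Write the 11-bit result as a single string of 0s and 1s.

Block 1 (01110): 3 ones → 1
Block 2 (11010): 3 ones → 1
Block 3 (10001): 2 ones → 0
Block 4 (10111): 4 ones → 1
Block 5 (11010): 3 ones → 1
Block 6 (01100): 2 ones → 0
Block 7 (11111): 5 ones → 1
Block 8 (00001): 1 one → 0
Block 9 (10010): 2 ones → 0
Block 10 (00111): 3 ones → 1
Block 11 (00000): 0 ones → 0

11011010010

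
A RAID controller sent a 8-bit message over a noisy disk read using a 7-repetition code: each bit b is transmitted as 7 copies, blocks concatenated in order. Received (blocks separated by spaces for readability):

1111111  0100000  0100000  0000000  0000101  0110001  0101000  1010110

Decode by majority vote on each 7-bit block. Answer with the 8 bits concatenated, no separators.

Block 1 (1111111): 7 ones → 1
Block 2 (0100000): 1 one → 0
Block 3 (0100000): 1 one → 0
Block 4 (0000000): 0 ones → 0
Block 5 (0000101): 2 ones → 0
Block 6 (0110001): 3 ones → 0
Block 7 (0101000): 2 ones → 0
Block 8 (1010110): 4 ones → 1

10000001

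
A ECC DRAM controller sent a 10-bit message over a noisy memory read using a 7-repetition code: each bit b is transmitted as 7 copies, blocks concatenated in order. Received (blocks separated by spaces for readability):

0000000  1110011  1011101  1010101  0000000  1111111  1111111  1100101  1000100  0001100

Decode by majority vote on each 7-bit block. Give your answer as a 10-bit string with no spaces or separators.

Block 1 (0000000): 0 ones → 0
Block 2 (1110011): 5 ones → 1
Block 3 (1011101): 5 ones → 1
Block 4 (1010101): 4 ones → 1
Block 5 (0000000): 0 ones → 0
Block 6 (1111111): 7 ones → 1
Block 7 (1111111): 7 ones → 1
Block 8 (1100101): 4 ones → 1
Block 9 (1000100): 2 ones → 0
Block 10 (0001100): 2 ones → 0

0111011100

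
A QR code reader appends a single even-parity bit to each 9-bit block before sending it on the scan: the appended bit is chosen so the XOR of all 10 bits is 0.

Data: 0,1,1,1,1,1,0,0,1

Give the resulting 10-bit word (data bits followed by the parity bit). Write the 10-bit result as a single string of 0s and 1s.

XOR of the 9 data bits: 0⊕1⊕1⊕1⊕1⊕1⊕0⊕0⊕1 = 0
Parity bit = 0 (so all 10 bits XOR to 0).

0111110010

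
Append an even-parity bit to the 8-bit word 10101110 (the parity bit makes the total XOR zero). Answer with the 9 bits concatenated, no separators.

XOR of the 8 data bits: 1⊕0⊕1⊕0⊕1⊕1⊕1⊕0 = 1
Parity bit = 1 (so all 9 bits XOR to 0).

101011101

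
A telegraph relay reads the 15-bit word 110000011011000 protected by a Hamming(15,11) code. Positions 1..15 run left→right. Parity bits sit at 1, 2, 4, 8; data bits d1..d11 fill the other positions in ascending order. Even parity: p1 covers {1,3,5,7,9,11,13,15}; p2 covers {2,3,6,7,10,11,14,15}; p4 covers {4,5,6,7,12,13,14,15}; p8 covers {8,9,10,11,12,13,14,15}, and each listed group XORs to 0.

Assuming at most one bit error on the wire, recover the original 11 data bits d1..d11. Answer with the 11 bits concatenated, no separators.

01001011000

s1 (pos 1,3,5,7,9,11,13,15): 1⊕0⊕0⊕0⊕1⊕1⊕0⊕0 = 1
s2 (pos 2,3,6,7,10,11,14,15): 1⊕0⊕0⊕0⊕0⊕1⊕0⊕0 = 0
s4 (pos 4,5,6,7,12,13,14,15): 0⊕0⊕0⊕0⊕1⊕0⊕0⊕0 = 1
s8 (pos 8,9,10,11,12,13,14,15): 1⊕1⊕0⊕1⊕1⊕0⊕0⊕0 = 0
Syndrome s8…s1 = 0101 → error at position 5.
Flip position 5: 110000011011000 → 110010011011000
Read data bits from positions 3,5,6,7,9,10,11,12,13,14,15: 01001011000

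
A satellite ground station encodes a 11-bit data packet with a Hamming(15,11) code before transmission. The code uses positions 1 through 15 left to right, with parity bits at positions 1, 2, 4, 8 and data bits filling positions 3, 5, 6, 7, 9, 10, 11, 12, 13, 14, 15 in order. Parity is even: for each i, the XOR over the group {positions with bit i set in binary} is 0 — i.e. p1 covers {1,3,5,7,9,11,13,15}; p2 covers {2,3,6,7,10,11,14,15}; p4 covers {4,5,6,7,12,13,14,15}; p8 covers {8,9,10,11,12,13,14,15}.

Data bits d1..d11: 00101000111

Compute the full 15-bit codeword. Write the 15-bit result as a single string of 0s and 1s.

110001001000111

Place data at non-parity positions: p1 p2 0 p4 0 1 0 p8 1 0 0 0 1 1 1
p1 (pos 1,3,5,7,9,11,13,15): XOR of data positions = 0⊕0⊕0⊕1⊕0⊕1⊕1 = 1
p2 (pos 2,3,6,7,10,11,14,15): XOR of data positions = 0⊕1⊕0⊕0⊕0⊕1⊕1 = 1
p4 (pos 4,5,6,7,12,13,14,15): XOR of data positions = 0⊕1⊕0⊕0⊕1⊕1⊕1 = 0
p8 (pos 8,9,10,11,12,13,14,15): XOR of data positions = 1⊕0⊕0⊕0⊕1⊕1⊕1 = 0
Codeword: 110001001000111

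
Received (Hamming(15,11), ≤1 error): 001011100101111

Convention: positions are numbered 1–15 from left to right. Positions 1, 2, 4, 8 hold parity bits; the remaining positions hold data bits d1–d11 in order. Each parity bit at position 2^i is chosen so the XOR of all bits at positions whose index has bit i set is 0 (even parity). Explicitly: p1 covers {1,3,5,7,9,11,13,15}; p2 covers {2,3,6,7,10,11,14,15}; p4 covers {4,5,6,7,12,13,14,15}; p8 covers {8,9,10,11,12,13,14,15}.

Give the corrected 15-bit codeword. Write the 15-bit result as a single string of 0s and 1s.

s1 (pos 1,3,5,7,9,11,13,15): 0⊕1⊕1⊕1⊕0⊕0⊕1⊕1 = 1
s2 (pos 2,3,6,7,10,11,14,15): 0⊕1⊕1⊕1⊕1⊕0⊕1⊕1 = 0
s4 (pos 4,5,6,7,12,13,14,15): 0⊕1⊕1⊕1⊕1⊕1⊕1⊕1 = 1
s8 (pos 8,9,10,11,12,13,14,15): 0⊕0⊕1⊕0⊕1⊕1⊕1⊕1 = 1
Syndrome s8…s1 = 1101 → error at position 13.
Flip position 13: 001011100101111 → 001011100101011

001011100101011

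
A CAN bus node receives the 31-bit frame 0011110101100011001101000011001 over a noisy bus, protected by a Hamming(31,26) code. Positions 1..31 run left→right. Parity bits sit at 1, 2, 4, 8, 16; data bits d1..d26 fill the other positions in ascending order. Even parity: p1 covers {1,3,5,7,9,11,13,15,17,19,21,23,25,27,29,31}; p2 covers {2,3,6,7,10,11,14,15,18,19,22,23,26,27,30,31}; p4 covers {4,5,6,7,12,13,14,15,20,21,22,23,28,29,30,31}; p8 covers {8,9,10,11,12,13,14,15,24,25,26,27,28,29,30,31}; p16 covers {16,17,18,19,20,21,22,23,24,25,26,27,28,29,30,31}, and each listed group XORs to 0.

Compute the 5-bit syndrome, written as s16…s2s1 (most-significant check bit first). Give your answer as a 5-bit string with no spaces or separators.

s1 (pos 1,3,5,7,9,11,13,15,17,19,21,23,25,27,29,31): 0⊕1⊕1⊕0⊕0⊕1⊕0⊕1⊕0⊕1⊕0⊕0⊕0⊕1⊕0⊕1 = 1
s2 (pos 2,3,6,7,10,11,14,15,18,19,22,23,26,27,30,31): 0⊕1⊕1⊕0⊕1⊕1⊕0⊕1⊕0⊕1⊕1⊕0⊕0⊕1⊕0⊕1 = 1
s4 (pos 4,5,6,7,12,13,14,15,20,21,22,23,28,29,30,31): 1⊕1⊕1⊕0⊕0⊕0⊕0⊕1⊕1⊕0⊕1⊕0⊕1⊕0⊕0⊕1 = 0
s8 (pos 8,9,10,11,12,13,14,15,24,25,26,27,28,29,30,31): 1⊕0⊕1⊕1⊕0⊕0⊕0⊕1⊕0⊕0⊕0⊕1⊕1⊕0⊕0⊕1 = 1
s16 (pos 16,17,18,19,20,21,22,23,24,25,26,27,28,29,30,31): 1⊕0⊕0⊕1⊕1⊕0⊕1⊕0⊕0⊕0⊕0⊕1⊕1⊕0⊕0⊕1 = 1
Syndrome s16…s1 = 11011 → error at position 27.

11011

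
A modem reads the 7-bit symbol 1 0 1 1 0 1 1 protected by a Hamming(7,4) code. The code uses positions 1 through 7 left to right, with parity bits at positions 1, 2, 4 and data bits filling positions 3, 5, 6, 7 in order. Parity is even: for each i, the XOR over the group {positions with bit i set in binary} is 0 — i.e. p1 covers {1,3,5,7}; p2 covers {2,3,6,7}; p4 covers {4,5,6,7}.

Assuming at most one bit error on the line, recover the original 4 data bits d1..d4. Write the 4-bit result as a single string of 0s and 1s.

1010

s1 (pos 1,3,5,7): 1⊕1⊕0⊕1 = 1
s2 (pos 2,3,6,7): 0⊕1⊕1⊕1 = 1
s4 (pos 4,5,6,7): 1⊕0⊕1⊕1 = 1
Syndrome s4…s1 = 111 → error at position 7.
Flip position 7: 1011011 → 1011010
Read data bits from positions 3,5,6,7: 1010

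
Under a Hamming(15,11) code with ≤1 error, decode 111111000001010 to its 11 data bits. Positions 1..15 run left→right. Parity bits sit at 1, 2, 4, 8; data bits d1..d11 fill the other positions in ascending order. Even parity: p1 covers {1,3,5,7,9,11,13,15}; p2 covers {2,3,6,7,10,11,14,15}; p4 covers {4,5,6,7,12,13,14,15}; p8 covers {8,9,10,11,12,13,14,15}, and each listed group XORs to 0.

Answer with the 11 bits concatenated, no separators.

10100001010

s1 (pos 1,3,5,7,9,11,13,15): 1⊕1⊕1⊕0⊕0⊕0⊕0⊕0 = 1
s2 (pos 2,3,6,7,10,11,14,15): 1⊕1⊕1⊕0⊕0⊕0⊕1⊕0 = 0
s4 (pos 4,5,6,7,12,13,14,15): 1⊕1⊕1⊕0⊕1⊕0⊕1⊕0 = 1
s8 (pos 8,9,10,11,12,13,14,15): 0⊕0⊕0⊕0⊕1⊕0⊕1⊕0 = 0
Syndrome s8…s1 = 0101 → error at position 5.
Flip position 5: 111111000001010 → 111101000001010
Read data bits from positions 3,5,6,7,9,10,11,12,13,14,15: 10100001010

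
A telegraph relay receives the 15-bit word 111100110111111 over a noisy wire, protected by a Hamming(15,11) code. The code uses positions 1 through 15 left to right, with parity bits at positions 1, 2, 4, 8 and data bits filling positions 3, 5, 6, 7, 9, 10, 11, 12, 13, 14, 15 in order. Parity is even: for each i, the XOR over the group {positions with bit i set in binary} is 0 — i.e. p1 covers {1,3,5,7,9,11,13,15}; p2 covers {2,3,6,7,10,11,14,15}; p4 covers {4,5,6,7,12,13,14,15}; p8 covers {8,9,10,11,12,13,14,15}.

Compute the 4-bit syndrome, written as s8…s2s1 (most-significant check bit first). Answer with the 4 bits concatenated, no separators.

s1 (pos 1,3,5,7,9,11,13,15): 1⊕1⊕0⊕1⊕0⊕1⊕1⊕1 = 0
s2 (pos 2,3,6,7,10,11,14,15): 1⊕1⊕0⊕1⊕1⊕1⊕1⊕1 = 1
s4 (pos 4,5,6,7,12,13,14,15): 1⊕0⊕0⊕1⊕1⊕1⊕1⊕1 = 0
s8 (pos 8,9,10,11,12,13,14,15): 1⊕0⊕1⊕1⊕1⊕1⊕1⊕1 = 1
Syndrome s8…s1 = 1010 → error at position 10.

1010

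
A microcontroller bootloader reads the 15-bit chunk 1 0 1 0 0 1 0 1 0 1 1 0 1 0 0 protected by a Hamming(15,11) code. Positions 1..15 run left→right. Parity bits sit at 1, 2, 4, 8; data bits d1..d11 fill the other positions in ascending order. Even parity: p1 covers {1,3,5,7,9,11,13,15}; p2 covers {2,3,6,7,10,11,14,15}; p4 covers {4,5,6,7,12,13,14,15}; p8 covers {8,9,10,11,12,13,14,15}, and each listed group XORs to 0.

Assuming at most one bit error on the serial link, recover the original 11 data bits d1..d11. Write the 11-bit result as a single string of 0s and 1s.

s1 (pos 1,3,5,7,9,11,13,15): 1⊕1⊕0⊕0⊕0⊕1⊕1⊕0 = 0
s2 (pos 2,3,6,7,10,11,14,15): 0⊕1⊕1⊕0⊕1⊕1⊕0⊕0 = 0
s4 (pos 4,5,6,7,12,13,14,15): 0⊕0⊕1⊕0⊕0⊕1⊕0⊕0 = 0
s8 (pos 8,9,10,11,12,13,14,15): 1⊕0⊕1⊕1⊕0⊕1⊕0⊕0 = 0
Syndrome s8…s1 = 0000 → no error.
Read data bits from positions 3,5,6,7,9,10,11,12,13,14,15: 10100110100

10100110100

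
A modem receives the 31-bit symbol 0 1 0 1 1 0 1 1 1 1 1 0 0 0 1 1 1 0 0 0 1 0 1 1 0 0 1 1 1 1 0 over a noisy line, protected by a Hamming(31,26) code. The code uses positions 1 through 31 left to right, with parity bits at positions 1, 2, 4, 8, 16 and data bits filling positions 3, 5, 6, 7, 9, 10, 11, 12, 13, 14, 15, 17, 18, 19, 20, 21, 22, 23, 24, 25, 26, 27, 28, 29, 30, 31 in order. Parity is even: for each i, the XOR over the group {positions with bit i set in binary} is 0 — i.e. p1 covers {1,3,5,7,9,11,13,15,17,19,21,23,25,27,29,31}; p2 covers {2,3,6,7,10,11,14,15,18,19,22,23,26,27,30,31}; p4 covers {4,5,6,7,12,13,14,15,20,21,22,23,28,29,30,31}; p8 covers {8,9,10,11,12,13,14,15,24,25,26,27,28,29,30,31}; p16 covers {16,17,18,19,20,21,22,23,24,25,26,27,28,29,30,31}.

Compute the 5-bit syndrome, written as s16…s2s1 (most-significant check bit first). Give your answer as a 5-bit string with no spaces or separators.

10100

s1 (pos 1,3,5,7,9,11,13,15,17,19,21,23,25,27,29,31): 0⊕0⊕1⊕1⊕1⊕1⊕0⊕1⊕1⊕0⊕1⊕1⊕0⊕1⊕1⊕0 = 0
s2 (pos 2,3,6,7,10,11,14,15,18,19,22,23,26,27,30,31): 1⊕0⊕0⊕1⊕1⊕1⊕0⊕1⊕0⊕0⊕0⊕1⊕0⊕1⊕1⊕0 = 0
s4 (pos 4,5,6,7,12,13,14,15,20,21,22,23,28,29,30,31): 1⊕1⊕0⊕1⊕0⊕0⊕0⊕1⊕0⊕1⊕0⊕1⊕1⊕1⊕1⊕0 = 1
s8 (pos 8,9,10,11,12,13,14,15,24,25,26,27,28,29,30,31): 1⊕1⊕1⊕1⊕0⊕0⊕0⊕1⊕1⊕0⊕0⊕1⊕1⊕1⊕1⊕0 = 0
s16 (pos 16,17,18,19,20,21,22,23,24,25,26,27,28,29,30,31): 1⊕1⊕0⊕0⊕0⊕1⊕0⊕1⊕1⊕0⊕0⊕1⊕1⊕1⊕1⊕0 = 1
Syndrome s16…s1 = 10100 → error at position 20.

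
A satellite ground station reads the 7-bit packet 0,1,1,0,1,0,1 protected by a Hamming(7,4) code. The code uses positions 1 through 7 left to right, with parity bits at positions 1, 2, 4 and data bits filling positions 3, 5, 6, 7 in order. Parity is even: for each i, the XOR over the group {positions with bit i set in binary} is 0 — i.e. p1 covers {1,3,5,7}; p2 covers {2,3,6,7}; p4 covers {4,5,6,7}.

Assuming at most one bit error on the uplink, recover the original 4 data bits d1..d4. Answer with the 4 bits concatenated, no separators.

0101

s1 (pos 1,3,5,7): 0⊕1⊕1⊕1 = 1
s2 (pos 2,3,6,7): 1⊕1⊕0⊕1 = 1
s4 (pos 4,5,6,7): 0⊕1⊕0⊕1 = 0
Syndrome s4…s1 = 011 → error at position 3.
Flip position 3: 0110101 → 0100101
Read data bits from positions 3,5,6,7: 0101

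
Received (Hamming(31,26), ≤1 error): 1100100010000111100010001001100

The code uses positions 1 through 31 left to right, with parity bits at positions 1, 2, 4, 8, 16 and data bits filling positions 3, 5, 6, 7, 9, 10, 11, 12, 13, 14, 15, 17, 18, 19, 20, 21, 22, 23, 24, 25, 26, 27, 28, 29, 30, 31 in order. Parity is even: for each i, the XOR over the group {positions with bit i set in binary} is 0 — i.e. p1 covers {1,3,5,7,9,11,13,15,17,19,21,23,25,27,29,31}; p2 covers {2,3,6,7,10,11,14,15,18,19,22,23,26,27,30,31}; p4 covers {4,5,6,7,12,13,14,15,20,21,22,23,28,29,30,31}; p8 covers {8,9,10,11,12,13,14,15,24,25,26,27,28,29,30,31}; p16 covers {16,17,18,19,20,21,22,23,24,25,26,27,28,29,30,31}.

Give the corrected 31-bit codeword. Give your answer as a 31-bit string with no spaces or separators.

s1 (pos 1,3,5,7,9,11,13,15,17,19,21,23,25,27,29,31): 1⊕0⊕1⊕0⊕1⊕0⊕0⊕1⊕1⊕0⊕1⊕0⊕1⊕0⊕1⊕0 = 0
s2 (pos 2,3,6,7,10,11,14,15,18,19,22,23,26,27,30,31): 1⊕0⊕0⊕0⊕0⊕0⊕1⊕1⊕0⊕0⊕0⊕0⊕0⊕0⊕0⊕0 = 1
s4 (pos 4,5,6,7,12,13,14,15,20,21,22,23,28,29,30,31): 0⊕1⊕0⊕0⊕0⊕0⊕1⊕1⊕0⊕1⊕0⊕0⊕1⊕1⊕0⊕0 = 0
s8 (pos 8,9,10,11,12,13,14,15,24,25,26,27,28,29,30,31): 0⊕1⊕0⊕0⊕0⊕0⊕1⊕1⊕0⊕1⊕0⊕0⊕1⊕1⊕0⊕0 = 0
s16 (pos 16,17,18,19,20,21,22,23,24,25,26,27,28,29,30,31): 1⊕1⊕0⊕0⊕0⊕1⊕0⊕0⊕0⊕1⊕0⊕0⊕1⊕1⊕0⊕0 = 0
Syndrome s16…s1 = 00010 → error at position 2.
Flip position 2: 1100100010000111100010001001100 → 1000100010000111100010001001100

1000100010000111100010001001100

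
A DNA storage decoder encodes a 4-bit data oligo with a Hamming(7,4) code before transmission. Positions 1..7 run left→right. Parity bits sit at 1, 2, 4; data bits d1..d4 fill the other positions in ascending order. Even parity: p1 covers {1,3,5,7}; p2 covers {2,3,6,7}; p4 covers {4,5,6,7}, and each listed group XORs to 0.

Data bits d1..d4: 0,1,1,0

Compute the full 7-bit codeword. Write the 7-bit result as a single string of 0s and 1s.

1100110

Place data at non-parity positions: p1 p2 0 p4 1 1 0
p1 (pos 1,3,5,7): XOR of data positions = 0⊕1⊕0 = 1
p2 (pos 2,3,6,7): XOR of data positions = 0⊕1⊕0 = 1
p4 (pos 4,5,6,7): XOR of data positions = 1⊕1⊕0 = 0
Codeword: 1100110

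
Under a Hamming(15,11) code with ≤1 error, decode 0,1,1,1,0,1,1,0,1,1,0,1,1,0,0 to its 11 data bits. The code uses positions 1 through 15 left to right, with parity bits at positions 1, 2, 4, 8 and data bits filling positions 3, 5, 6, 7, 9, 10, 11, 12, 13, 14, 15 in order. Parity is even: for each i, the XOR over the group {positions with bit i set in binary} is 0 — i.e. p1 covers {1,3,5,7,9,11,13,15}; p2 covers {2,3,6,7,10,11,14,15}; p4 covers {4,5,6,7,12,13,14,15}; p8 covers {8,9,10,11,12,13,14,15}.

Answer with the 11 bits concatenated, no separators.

10011101100

s1 (pos 1,3,5,7,9,11,13,15): 0⊕1⊕0⊕1⊕1⊕0⊕1⊕0 = 0
s2 (pos 2,3,6,7,10,11,14,15): 1⊕1⊕1⊕1⊕1⊕0⊕0⊕0 = 1
s4 (pos 4,5,6,7,12,13,14,15): 1⊕0⊕1⊕1⊕1⊕1⊕0⊕0 = 1
s8 (pos 8,9,10,11,12,13,14,15): 0⊕1⊕1⊕0⊕1⊕1⊕0⊕0 = 0
Syndrome s8…s1 = 0110 → error at position 6.
Flip position 6: 011101101101100 → 011100101101100
Read data bits from positions 3,5,6,7,9,10,11,12,13,14,15: 10011101100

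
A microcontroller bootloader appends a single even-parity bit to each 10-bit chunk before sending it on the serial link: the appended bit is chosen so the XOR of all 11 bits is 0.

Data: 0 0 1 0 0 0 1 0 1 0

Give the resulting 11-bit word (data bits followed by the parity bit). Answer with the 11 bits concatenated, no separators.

00100010101

XOR of the 10 data bits: 0⊕0⊕1⊕0⊕0⊕0⊕1⊕0⊕1⊕0 = 1
Parity bit = 1 (so all 11 bits XOR to 0).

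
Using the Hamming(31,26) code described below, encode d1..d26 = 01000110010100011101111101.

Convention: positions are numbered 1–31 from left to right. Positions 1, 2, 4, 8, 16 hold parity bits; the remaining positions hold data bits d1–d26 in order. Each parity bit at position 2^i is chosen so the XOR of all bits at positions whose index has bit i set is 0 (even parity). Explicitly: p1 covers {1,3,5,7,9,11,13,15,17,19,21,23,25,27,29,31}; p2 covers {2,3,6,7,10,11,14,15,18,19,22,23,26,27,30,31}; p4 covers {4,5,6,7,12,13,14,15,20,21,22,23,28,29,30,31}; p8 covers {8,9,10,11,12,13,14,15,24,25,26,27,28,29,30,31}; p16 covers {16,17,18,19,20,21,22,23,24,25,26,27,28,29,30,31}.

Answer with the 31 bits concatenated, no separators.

1000100101100100100011101111101

Place data at non-parity positions: p1 p2 0 p4 1 0 0 p8 0 1 1 0 0 1 0 p16 1 0 0 0 1 1 1 0 1 1 1 1 1 0 1
p1 (pos 1,3,5,7,9,11,13,15,17,19,21,23,25,27,29,31): XOR of data positions = 0⊕1⊕0⊕0⊕1⊕0⊕0⊕1⊕0⊕1⊕1⊕1⊕1⊕1⊕1 = 1
p2 (pos 2,3,6,7,10,11,14,15,18,19,22,23,26,27,30,31): XOR of data positions = 0⊕0⊕0⊕1⊕1⊕1⊕0⊕0⊕0⊕1⊕1⊕1⊕1⊕0⊕1 = 0
p4 (pos 4,5,6,7,12,13,14,15,20,21,22,23,28,29,30,31): XOR of data positions = 1⊕0⊕0⊕0⊕0⊕1⊕0⊕0⊕1⊕1⊕1⊕1⊕1⊕0⊕1 = 0
p8 (pos 8,9,10,11,12,13,14,15,24,25,26,27,28,29,30,31): XOR of data positions = 0⊕1⊕1⊕0⊕0⊕1⊕0⊕0⊕1⊕1⊕1⊕1⊕1⊕0⊕1 = 1
p16 (pos 16,17,18,19,20,21,22,23,24,25,26,27,28,29,30,31): XOR of data positions = 1⊕0⊕0⊕0⊕1⊕1⊕1⊕0⊕1⊕1⊕1⊕1⊕1⊕0⊕1 = 0
Codeword: 1000100101100100100011101111101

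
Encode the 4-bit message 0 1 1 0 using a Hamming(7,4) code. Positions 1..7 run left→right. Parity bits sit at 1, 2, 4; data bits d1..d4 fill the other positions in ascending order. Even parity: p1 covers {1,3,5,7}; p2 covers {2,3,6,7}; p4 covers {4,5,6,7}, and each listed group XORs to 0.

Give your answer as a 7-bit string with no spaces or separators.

1100110

Place data at non-parity positions: p1 p2 0 p4 1 1 0
p1 (pos 1,3,5,7): XOR of data positions = 0⊕1⊕0 = 1
p2 (pos 2,3,6,7): XOR of data positions = 0⊕1⊕0 = 1
p4 (pos 4,5,6,7): XOR of data positions = 1⊕1⊕0 = 0
Codeword: 1100110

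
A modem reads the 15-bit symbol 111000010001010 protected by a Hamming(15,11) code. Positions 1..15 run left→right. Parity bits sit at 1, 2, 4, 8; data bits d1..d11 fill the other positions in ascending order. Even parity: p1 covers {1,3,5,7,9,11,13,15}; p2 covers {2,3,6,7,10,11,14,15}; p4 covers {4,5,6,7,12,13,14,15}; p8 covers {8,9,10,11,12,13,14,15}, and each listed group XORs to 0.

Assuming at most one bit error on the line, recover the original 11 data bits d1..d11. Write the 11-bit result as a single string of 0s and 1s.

s1 (pos 1,3,5,7,9,11,13,15): 1⊕1⊕0⊕0⊕0⊕0⊕0⊕0 = 0
s2 (pos 2,3,6,7,10,11,14,15): 1⊕1⊕0⊕0⊕0⊕0⊕1⊕0 = 1
s4 (pos 4,5,6,7,12,13,14,15): 0⊕0⊕0⊕0⊕1⊕0⊕1⊕0 = 0
s8 (pos 8,9,10,11,12,13,14,15): 1⊕0⊕0⊕0⊕1⊕0⊕1⊕0 = 1
Syndrome s8…s1 = 1010 → error at position 10.
Flip position 10: 111000010001010 → 111000010101010
Read data bits from positions 3,5,6,7,9,10,11,12,13,14,15: 10000101010

10000101010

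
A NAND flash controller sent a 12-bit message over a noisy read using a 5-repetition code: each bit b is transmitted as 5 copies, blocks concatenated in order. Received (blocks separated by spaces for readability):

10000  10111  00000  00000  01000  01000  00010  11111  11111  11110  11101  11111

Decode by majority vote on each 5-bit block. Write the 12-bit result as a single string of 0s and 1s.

010000011111

Block 1 (10000): 1 one → 0
Block 2 (10111): 4 ones → 1
Block 3 (00000): 0 ones → 0
Block 4 (00000): 0 ones → 0
Block 5 (01000): 1 one → 0
Block 6 (01000): 1 one → 0
Block 7 (00010): 1 one → 0
Block 8 (11111): 5 ones → 1
Block 9 (11111): 5 ones → 1
Block 10 (11110): 4 ones → 1
Block 11 (11101): 4 ones → 1
Block 12 (11111): 5 ones → 1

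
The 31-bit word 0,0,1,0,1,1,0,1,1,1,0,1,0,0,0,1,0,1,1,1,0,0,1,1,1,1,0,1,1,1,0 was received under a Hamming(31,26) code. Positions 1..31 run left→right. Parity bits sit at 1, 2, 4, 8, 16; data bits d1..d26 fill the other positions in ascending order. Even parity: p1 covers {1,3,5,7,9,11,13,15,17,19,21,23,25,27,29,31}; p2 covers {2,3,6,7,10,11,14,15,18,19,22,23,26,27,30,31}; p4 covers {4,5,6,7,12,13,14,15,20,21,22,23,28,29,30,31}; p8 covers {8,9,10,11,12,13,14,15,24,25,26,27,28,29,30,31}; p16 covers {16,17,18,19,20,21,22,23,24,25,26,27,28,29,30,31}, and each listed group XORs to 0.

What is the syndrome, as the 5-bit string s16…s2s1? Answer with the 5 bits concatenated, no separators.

s1 (pos 1,3,5,7,9,11,13,15,17,19,21,23,25,27,29,31): 0⊕1⊕1⊕0⊕1⊕0⊕0⊕0⊕0⊕1⊕0⊕1⊕1⊕0⊕1⊕0 = 1
s2 (pos 2,3,6,7,10,11,14,15,18,19,22,23,26,27,30,31): 0⊕1⊕1⊕0⊕1⊕0⊕0⊕0⊕1⊕1⊕0⊕1⊕1⊕0⊕1⊕0 = 0
s4 (pos 4,5,6,7,12,13,14,15,20,21,22,23,28,29,30,31): 0⊕1⊕1⊕0⊕1⊕0⊕0⊕0⊕1⊕0⊕0⊕1⊕1⊕1⊕1⊕0 = 0
s8 (pos 8,9,10,11,12,13,14,15,24,25,26,27,28,29,30,31): 1⊕1⊕1⊕0⊕1⊕0⊕0⊕0⊕1⊕1⊕1⊕0⊕1⊕1⊕1⊕0 = 0
s16 (pos 16,17,18,19,20,21,22,23,24,25,26,27,28,29,30,31): 1⊕0⊕1⊕1⊕1⊕0⊕0⊕1⊕1⊕1⊕1⊕0⊕1⊕1⊕1⊕0 = 1
Syndrome s16…s1 = 10001 → error at position 17.

10001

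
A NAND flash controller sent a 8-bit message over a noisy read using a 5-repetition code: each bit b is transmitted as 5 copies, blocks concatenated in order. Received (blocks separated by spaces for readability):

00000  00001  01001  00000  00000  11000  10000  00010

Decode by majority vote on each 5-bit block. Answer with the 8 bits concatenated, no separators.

00000000

Block 1 (00000): 0 ones → 0
Block 2 (00001): 1 one → 0
Block 3 (01001): 2 ones → 0
Block 4 (00000): 0 ones → 0
Block 5 (00000): 0 ones → 0
Block 6 (11000): 2 ones → 0
Block 7 (10000): 1 one → 0
Block 8 (00010): 1 one → 0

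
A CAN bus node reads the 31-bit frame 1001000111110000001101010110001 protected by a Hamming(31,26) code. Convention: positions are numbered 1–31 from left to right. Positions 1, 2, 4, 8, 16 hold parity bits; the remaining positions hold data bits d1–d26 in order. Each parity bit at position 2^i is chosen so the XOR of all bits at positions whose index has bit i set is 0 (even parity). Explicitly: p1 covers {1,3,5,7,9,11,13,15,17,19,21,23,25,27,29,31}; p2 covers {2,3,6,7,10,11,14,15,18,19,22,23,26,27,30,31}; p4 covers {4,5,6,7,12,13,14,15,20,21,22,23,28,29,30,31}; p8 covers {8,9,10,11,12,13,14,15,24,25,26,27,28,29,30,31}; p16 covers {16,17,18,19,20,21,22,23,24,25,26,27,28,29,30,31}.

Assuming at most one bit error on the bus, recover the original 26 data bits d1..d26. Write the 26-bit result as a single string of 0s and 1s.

s1 (pos 1,3,5,7,9,11,13,15,17,19,21,23,25,27,29,31): 1⊕0⊕0⊕0⊕1⊕1⊕0⊕0⊕0⊕1⊕0⊕0⊕0⊕1⊕0⊕1 = 0
s2 (pos 2,3,6,7,10,11,14,15,18,19,22,23,26,27,30,31): 0⊕0⊕0⊕0⊕1⊕1⊕0⊕0⊕0⊕1⊕1⊕0⊕1⊕1⊕0⊕1 = 1
s4 (pos 4,5,6,7,12,13,14,15,20,21,22,23,28,29,30,31): 1⊕0⊕0⊕0⊕1⊕0⊕0⊕0⊕1⊕0⊕1⊕0⊕0⊕0⊕0⊕1 = 1
s8 (pos 8,9,10,11,12,13,14,15,24,25,26,27,28,29,30,31): 1⊕1⊕1⊕1⊕1⊕0⊕0⊕0⊕1⊕0⊕1⊕1⊕0⊕0⊕0⊕1 = 1
s16 (pos 16,17,18,19,20,21,22,23,24,25,26,27,28,29,30,31): 0⊕0⊕0⊕1⊕1⊕0⊕1⊕0⊕1⊕0⊕1⊕1⊕0⊕0⊕0⊕1 = 1
Syndrome s16…s1 = 11110 → error at position 30.
Flip position 30: 1001000111110000001101010110001 → 1001000111110000001101010110011
Read data bits from positions 3,5,6,7,9,10,11,12,13,14,15,17,18,19,20,21,22,23,24,25,26,27,28,29,30,31: 00001111000001101010110011

00001111000001101010110011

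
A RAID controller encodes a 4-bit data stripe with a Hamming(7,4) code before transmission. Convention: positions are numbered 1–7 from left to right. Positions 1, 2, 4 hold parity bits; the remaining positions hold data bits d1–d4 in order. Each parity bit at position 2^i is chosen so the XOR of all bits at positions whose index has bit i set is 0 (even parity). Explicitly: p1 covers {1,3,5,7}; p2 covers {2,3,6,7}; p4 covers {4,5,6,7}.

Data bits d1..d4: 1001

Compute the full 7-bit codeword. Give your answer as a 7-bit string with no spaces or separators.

Place data at non-parity positions: p1 p2 1 p4 0 0 1
p1 (pos 1,3,5,7): XOR of data positions = 1⊕0⊕1 = 0
p2 (pos 2,3,6,7): XOR of data positions = 1⊕0⊕1 = 0
p4 (pos 4,5,6,7): XOR of data positions = 0⊕0⊕1 = 1
Codeword: 0011001

0011001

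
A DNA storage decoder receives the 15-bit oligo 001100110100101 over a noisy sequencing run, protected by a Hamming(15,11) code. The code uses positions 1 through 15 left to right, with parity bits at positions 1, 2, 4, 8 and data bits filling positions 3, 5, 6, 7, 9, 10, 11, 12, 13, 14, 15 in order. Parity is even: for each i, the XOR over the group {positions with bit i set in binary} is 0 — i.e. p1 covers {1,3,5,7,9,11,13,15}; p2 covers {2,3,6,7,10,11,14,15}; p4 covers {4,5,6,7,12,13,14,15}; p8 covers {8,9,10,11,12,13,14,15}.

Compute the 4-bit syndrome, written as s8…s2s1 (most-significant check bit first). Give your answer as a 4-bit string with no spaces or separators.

0000

s1 (pos 1,3,5,7,9,11,13,15): 0⊕1⊕0⊕1⊕0⊕0⊕1⊕1 = 0
s2 (pos 2,3,6,7,10,11,14,15): 0⊕1⊕0⊕1⊕1⊕0⊕0⊕1 = 0
s4 (pos 4,5,6,7,12,13,14,15): 1⊕0⊕0⊕1⊕0⊕1⊕0⊕1 = 0
s8 (pos 8,9,10,11,12,13,14,15): 1⊕0⊕1⊕0⊕0⊕1⊕0⊕1 = 0
Syndrome s8…s1 = 0000 → no error.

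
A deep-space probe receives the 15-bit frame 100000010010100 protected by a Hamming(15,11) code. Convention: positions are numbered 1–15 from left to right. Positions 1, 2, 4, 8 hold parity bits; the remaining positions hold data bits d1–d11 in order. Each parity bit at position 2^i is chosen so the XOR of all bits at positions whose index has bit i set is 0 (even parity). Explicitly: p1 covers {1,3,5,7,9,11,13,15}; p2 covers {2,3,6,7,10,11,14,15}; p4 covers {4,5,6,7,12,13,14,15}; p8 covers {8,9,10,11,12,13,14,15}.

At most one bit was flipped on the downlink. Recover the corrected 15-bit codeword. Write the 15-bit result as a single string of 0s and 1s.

100000010010101

s1 (pos 1,3,5,7,9,11,13,15): 1⊕0⊕0⊕0⊕0⊕1⊕1⊕0 = 1
s2 (pos 2,3,6,7,10,11,14,15): 0⊕0⊕0⊕0⊕0⊕1⊕0⊕0 = 1
s4 (pos 4,5,6,7,12,13,14,15): 0⊕0⊕0⊕0⊕0⊕1⊕0⊕0 = 1
s8 (pos 8,9,10,11,12,13,14,15): 1⊕0⊕0⊕1⊕0⊕1⊕0⊕0 = 1
Syndrome s8…s1 = 1111 → error at position 15.
Flip position 15: 100000010010100 → 100000010010101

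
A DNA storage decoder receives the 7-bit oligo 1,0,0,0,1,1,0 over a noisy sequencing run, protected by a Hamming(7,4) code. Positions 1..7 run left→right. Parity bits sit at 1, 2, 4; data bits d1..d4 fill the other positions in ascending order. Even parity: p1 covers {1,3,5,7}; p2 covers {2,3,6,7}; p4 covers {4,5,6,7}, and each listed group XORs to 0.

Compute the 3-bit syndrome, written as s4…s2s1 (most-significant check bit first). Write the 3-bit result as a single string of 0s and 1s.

010

s1 (pos 1,3,5,7): 1⊕0⊕1⊕0 = 0
s2 (pos 2,3,6,7): 0⊕0⊕1⊕0 = 1
s4 (pos 4,5,6,7): 0⊕1⊕1⊕0 = 0
Syndrome s4…s1 = 010 → error at position 2.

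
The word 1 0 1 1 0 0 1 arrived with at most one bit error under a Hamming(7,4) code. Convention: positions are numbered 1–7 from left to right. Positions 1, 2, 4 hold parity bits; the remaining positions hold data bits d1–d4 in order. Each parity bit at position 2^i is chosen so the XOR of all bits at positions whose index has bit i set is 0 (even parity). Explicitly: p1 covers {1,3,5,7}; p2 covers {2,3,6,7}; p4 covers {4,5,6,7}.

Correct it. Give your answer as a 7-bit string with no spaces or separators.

0011001

s1 (pos 1,3,5,7): 1⊕1⊕0⊕1 = 1
s2 (pos 2,3,6,7): 0⊕1⊕0⊕1 = 0
s4 (pos 4,5,6,7): 1⊕0⊕0⊕1 = 0
Syndrome s4…s1 = 001 → error at position 1.
Flip position 1: 1011001 → 0011001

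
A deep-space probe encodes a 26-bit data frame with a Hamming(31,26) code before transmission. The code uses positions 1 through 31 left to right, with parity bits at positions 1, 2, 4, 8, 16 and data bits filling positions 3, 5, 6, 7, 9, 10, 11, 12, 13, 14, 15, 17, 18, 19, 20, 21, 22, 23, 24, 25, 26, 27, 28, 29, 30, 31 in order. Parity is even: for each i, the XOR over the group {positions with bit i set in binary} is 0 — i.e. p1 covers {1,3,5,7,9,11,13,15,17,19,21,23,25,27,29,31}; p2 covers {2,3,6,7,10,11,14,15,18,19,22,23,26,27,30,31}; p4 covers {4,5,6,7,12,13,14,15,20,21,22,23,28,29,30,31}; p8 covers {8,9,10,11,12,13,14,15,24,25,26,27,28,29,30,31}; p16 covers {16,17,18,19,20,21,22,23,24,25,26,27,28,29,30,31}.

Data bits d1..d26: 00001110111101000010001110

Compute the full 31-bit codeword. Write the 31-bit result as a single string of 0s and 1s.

Place data at non-parity positions: p1 p2 0 p4 0 0 0 p8 1 1 1 0 1 1 1 p16 1 0 1 0 0 0 0 1 0 0 0 1 1 1 0
p1 (pos 1,3,5,7,9,11,13,15,17,19,21,23,25,27,29,31): XOR of data positions = 0⊕0⊕0⊕1⊕1⊕1⊕1⊕1⊕1⊕0⊕0⊕0⊕0⊕1⊕0 = 1
p2 (pos 2,3,6,7,10,11,14,15,18,19,22,23,26,27,30,31): XOR of data positions = 0⊕0⊕0⊕1⊕1⊕1⊕1⊕0⊕1⊕0⊕0⊕0⊕0⊕1⊕0 = 0
p4 (pos 4,5,6,7,12,13,14,15,20,21,22,23,28,29,30,31): XOR of data positions = 0⊕0⊕0⊕0⊕1⊕1⊕1⊕0⊕0⊕0⊕0⊕1⊕1⊕1⊕0 = 0
p8 (pos 8,9,10,11,12,13,14,15,24,25,26,27,28,29,30,31): XOR of data positions = 1⊕1⊕1⊕0⊕1⊕1⊕1⊕1⊕0⊕0⊕0⊕1⊕1⊕1⊕0 = 0
p16 (pos 16,17,18,19,20,21,22,23,24,25,26,27,28,29,30,31): XOR of data positions = 1⊕0⊕1⊕0⊕0⊕0⊕0⊕1⊕0⊕0⊕0⊕1⊕1⊕1⊕0 = 0
Codeword: 1000000011101110101000010001110

1000000011101110101000010001110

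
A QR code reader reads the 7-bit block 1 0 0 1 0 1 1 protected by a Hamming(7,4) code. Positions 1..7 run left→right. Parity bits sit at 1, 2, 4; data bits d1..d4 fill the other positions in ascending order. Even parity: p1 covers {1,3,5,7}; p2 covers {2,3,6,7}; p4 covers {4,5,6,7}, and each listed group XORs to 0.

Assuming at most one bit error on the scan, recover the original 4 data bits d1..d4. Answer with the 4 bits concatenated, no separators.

0011

s1 (pos 1,3,5,7): 1⊕0⊕0⊕1 = 0
s2 (pos 2,3,6,7): 0⊕0⊕1⊕1 = 0
s4 (pos 4,5,6,7): 1⊕0⊕1⊕1 = 1
Syndrome s4…s1 = 100 → error at position 4.
Flip position 4: 1001011 → 1000011
Read data bits from positions 3,5,6,7: 0011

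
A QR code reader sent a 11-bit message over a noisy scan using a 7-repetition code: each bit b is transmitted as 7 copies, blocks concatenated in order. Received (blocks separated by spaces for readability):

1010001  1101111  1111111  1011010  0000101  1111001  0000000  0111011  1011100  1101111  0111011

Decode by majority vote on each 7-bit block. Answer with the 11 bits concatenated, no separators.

01110101111

Block 1 (1010001): 3 ones → 0
Block 2 (1101111): 6 ones → 1
Block 3 (1111111): 7 ones → 1
Block 4 (1011010): 4 ones → 1
Block 5 (0000101): 2 ones → 0
Block 6 (1111001): 5 ones → 1
Block 7 (0000000): 0 ones → 0
Block 8 (0111011): 5 ones → 1
Block 9 (1011100): 4 ones → 1
Block 10 (1101111): 6 ones → 1
Block 11 (0111011): 5 ones → 1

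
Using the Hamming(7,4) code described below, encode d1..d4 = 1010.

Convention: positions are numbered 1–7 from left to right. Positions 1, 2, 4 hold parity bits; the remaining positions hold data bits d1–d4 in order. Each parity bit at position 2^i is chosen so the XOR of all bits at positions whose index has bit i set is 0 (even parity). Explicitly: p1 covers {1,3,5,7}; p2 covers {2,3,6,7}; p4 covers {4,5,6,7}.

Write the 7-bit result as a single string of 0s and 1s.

1011010

Place data at non-parity positions: p1 p2 1 p4 0 1 0
p1 (pos 1,3,5,7): XOR of data positions = 1⊕0⊕0 = 1
p2 (pos 2,3,6,7): XOR of data positions = 1⊕1⊕0 = 0
p4 (pos 4,5,6,7): XOR of data positions = 0⊕1⊕0 = 1
Codeword: 1011010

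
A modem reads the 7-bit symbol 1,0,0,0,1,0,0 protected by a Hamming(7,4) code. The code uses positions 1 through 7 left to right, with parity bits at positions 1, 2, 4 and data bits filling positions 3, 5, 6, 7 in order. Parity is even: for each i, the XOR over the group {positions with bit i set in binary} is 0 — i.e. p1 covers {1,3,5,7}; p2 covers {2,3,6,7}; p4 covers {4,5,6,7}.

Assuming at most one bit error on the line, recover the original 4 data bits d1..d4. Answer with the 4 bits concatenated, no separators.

0100

s1 (pos 1,3,5,7): 1⊕0⊕1⊕0 = 0
s2 (pos 2,3,6,7): 0⊕0⊕0⊕0 = 0
s4 (pos 4,5,6,7): 0⊕1⊕0⊕0 = 1
Syndrome s4…s1 = 100 → error at position 4.
Flip position 4: 1000100 → 1001100
Read data bits from positions 3,5,6,7: 0100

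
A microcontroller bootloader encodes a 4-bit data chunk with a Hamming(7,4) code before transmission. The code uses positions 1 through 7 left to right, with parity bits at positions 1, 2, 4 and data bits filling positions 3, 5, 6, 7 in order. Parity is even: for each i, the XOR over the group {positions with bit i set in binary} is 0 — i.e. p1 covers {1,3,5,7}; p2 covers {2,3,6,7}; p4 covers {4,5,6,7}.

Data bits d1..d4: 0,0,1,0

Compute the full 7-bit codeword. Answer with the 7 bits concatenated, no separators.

Place data at non-parity positions: p1 p2 0 p4 0 1 0
p1 (pos 1,3,5,7): XOR of data positions = 0⊕0⊕0 = 0
p2 (pos 2,3,6,7): XOR of data positions = 0⊕1⊕0 = 1
p4 (pos 4,5,6,7): XOR of data positions = 0⊕1⊕0 = 1
Codeword: 0101010

0101010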